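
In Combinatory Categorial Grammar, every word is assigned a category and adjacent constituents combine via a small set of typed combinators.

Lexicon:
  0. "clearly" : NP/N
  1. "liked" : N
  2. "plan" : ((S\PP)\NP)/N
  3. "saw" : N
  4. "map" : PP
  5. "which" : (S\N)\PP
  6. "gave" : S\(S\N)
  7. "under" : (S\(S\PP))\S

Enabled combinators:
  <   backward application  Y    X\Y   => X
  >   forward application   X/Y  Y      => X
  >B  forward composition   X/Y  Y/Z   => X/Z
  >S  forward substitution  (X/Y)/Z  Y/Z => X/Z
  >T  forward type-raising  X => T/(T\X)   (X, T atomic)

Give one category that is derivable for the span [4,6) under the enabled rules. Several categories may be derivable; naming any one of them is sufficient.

[0,8] S   <
  [0,4] S\PP   <
    [0,2] NP   >
      [0,1] "clearly" : NP/N
      [1,2] "liked" : N
    [2,4] (S\PP)\NP   >
      [2,3] "plan" : ((S\PP)\NP)/N
      [3,4] "saw" : N
  [4,8] S\(S\PP)   <
    [4,7] S   <
      [4,6] S\N   <
        [4,5] "map" : PP
        [5,6] "which" : (S\N)\PP
      [6,7] "gave" : S\(S\N)
    [7,8] "under" : (S\(S\PP))\S

S\N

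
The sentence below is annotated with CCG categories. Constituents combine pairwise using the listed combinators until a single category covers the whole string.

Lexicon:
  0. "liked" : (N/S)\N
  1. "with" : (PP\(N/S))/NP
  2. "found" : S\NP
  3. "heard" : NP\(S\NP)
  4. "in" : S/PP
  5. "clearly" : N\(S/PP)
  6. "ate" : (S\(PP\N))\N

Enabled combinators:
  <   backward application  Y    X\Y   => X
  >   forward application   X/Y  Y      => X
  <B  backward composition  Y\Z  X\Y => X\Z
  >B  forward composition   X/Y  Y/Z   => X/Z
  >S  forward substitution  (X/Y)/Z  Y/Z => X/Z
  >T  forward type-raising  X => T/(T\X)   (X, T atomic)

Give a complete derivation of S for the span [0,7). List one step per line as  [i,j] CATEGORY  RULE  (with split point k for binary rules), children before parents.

[0,1] (N/S)\N  lex  "liked"
[1,2] (PP\(N/S))/NP  lex  "with"
[2,3] S\NP  lex  "found"
[3,4] NP\(S\NP)  lex  "heard"
[2,4] NP  <  k=3
[1,4] PP\(N/S)  >  k=2
[0,4] PP\N  <B  k=1
[4,5] S/PP  lex  "in"
[5,6] N\(S/PP)  lex  "clearly"
[4,6] N  <  k=5
[6,7] (S\(PP\N))\N  lex  "ate"
[4,7] S\(PP\N)  <  k=6
[0,7] S  <  k=4

[0,7] S   <
  [0,4] PP\N   <B
    [0,1] "liked" : (N/S)\N
    [1,4] PP\(N/S)   >
      [1,2] "with" : (PP\(N/S))/NP
      [2,4] NP   <
        [2,3] "found" : S\NP
        [3,4] "heard" : NP\(S\NP)
  [4,7] S\(PP\N)   <
    [4,6] N   <
      [4,5] "in" : S/PP
      [5,6] "clearly" : N\(S/PP)
    [6,7] "ate" : (S\(PP\N))\N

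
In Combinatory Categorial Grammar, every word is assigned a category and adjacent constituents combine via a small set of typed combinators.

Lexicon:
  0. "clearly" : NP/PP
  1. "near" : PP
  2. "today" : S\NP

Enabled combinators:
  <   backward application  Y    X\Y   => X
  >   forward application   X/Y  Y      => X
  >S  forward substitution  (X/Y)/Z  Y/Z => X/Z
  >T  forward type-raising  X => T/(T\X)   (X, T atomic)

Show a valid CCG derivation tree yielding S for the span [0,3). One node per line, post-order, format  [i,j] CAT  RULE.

[0,1] NP/PP  lex  "clearly"
[1,2] PP  lex  "near"
[0,2] NP  >  k=1
[2,3] S\NP  lex  "today"
[0,3] S  <  k=2

[0,3] S   <
  [0,2] NP   >
    [0,1] "clearly" : NP/PP
    [1,2] "near" : PP
  [2,3] "today" : S\NP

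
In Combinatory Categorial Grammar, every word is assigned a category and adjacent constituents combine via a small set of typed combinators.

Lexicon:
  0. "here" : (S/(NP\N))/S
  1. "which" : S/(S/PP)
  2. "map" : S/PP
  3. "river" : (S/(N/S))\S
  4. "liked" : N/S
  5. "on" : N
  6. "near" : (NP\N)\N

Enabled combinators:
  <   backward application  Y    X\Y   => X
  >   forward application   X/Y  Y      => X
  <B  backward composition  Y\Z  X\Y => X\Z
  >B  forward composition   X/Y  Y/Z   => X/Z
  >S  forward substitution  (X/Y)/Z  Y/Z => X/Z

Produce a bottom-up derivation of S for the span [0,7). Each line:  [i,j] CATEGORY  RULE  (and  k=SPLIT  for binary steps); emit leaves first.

[0,1] (S/(NP\N))/S  lex  "here"
[1,2] S/(S/PP)  lex  "which"
[2,3] S/PP  lex  "map"
[1,3] S  >  k=2
[3,4] (S/(N/S))\S  lex  "river"
[1,4] S/(N/S)  <  k=3
[4,5] N/S  lex  "liked"
[1,5] S  >  k=4
[0,5] S/(NP\N)  >  k=1
[5,6] N  lex  "on"
[6,7] (NP\N)\N  lex  "near"
[5,7] NP\N  <  k=6
[0,7] S  >  k=5

[0,7] S   >
  [0,5] S/(NP\N)   >
    [0,1] "here" : (S/(NP\N))/S
    [1,5] S   >
      [1,4] S/(N/S)   <
        [1,3] S   >
          [1,2] "which" : S/(S/PP)
          [2,3] "map" : S/PP
        [3,4] "river" : (S/(N/S))\S
      [4,5] "liked" : N/S
  [5,7] NP\N   <
    [5,6] "on" : N
    [6,7] "near" : (NP\N)\N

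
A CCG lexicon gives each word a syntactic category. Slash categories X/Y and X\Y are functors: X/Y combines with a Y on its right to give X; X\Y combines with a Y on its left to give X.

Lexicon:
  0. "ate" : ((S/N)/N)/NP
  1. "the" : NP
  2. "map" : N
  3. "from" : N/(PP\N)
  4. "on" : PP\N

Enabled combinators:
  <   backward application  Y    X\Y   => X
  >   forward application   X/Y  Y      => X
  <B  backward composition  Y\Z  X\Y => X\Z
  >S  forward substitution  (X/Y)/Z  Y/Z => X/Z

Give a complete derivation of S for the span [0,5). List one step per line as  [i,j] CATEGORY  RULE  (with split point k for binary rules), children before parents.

[0,1] ((S/N)/N)/NP  lex  "ate"
[1,2] NP  lex  "the"
[0,2] (S/N)/N  >  k=1
[2,3] N  lex  "map"
[0,3] S/N  >  k=2
[3,4] N/(PP\N)  lex  "from"
[4,5] PP\N  lex  "on"
[3,5] N  >  k=4
[0,5] S  >  k=3

[0,5] S   >
  [0,3] S/N   >
    [0,2] (S/N)/N   >
      [0,1] "ate" : ((S/N)/N)/NP
      [1,2] "the" : NP
    [2,3] "map" : N
  [3,5] N   >
    [3,4] "from" : N/(PP\N)
    [4,5] "on" : PP\N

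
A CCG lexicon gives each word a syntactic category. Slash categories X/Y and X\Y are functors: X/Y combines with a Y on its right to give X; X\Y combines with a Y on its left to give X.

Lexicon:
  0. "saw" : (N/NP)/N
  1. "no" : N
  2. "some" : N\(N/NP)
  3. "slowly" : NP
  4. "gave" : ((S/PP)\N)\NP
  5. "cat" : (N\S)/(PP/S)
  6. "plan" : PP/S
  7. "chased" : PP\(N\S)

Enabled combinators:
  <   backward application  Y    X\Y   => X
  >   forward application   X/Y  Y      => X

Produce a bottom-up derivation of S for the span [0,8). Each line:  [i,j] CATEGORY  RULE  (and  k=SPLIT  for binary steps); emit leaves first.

[0,1] (N/NP)/N  lex  "saw"
[1,2] N  lex  "no"
[0,2] N/NP  >  k=1
[2,3] N\(N/NP)  lex  "some"
[0,3] N  <  k=2
[3,4] NP  lex  "slowly"
[4,5] ((S/PP)\N)\NP  lex  "gave"
[3,5] (S/PP)\N  <  k=4
[0,5] S/PP  <  k=3
[5,6] (N\S)/(PP/S)  lex  "cat"
[6,7] PP/S  lex  "plan"
[5,7] N\S  >  k=6
[7,8] PP\(N\S)  lex  "chased"
[5,8] PP  <  k=7
[0,8] S  >  k=5

[0,8] S   >
  [0,5] S/PP   <
    [0,3] N   <
      [0,2] N/NP   >
        [0,1] "saw" : (N/NP)/N
        [1,2] "no" : N
      [2,3] "some" : N\(N/NP)
    [3,5] (S/PP)\N   <
      [3,4] "slowly" : NP
      [4,5] "gave" : ((S/PP)\N)\NP
  [5,8] PP   <
    [5,7] N\S   >
      [5,6] "cat" : (N\S)/(PP/S)
      [6,7] "plan" : PP/S
    [7,8] "chased" : PP\(N\S)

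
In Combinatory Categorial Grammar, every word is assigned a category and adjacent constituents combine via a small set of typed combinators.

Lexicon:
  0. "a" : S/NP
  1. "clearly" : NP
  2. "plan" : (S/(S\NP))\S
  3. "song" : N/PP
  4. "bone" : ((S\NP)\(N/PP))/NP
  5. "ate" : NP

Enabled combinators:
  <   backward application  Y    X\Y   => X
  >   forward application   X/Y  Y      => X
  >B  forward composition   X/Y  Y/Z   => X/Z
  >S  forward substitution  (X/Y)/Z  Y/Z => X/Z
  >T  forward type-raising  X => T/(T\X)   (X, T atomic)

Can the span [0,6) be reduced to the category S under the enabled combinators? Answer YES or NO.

[0,6] S   >
  [0,3] S/(S\NP)   <
    [0,2] S   >
      [0,1] "a" : S/NP
      [1,2] "clearly" : NP
    [2,3] "plan" : (S/(S\NP))\S
  [3,6] S\NP   <
    [3,4] "song" : N/PP
    [4,6] (S\NP)\(N/PP)   >
      [4,5] "bone" : ((S\NP)\(N/PP))/NP
      [5,6] "ate" : NP

YES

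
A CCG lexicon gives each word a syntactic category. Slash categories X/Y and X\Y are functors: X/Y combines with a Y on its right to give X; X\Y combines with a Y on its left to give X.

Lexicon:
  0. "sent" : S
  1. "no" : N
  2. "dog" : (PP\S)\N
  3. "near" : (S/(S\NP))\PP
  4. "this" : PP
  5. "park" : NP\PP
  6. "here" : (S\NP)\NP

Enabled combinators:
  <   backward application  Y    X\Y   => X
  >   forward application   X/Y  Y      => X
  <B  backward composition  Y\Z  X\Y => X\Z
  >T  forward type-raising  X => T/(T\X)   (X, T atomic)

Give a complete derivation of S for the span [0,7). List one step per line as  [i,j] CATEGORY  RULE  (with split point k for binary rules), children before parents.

[0,1] S  lex  "sent"
[0,1] PP/(PP\S)  >T
[1,2] N  lex  "no"
[2,3] (PP\S)\N  lex  "dog"
[1,3] PP\S  <  k=2
[0,3] PP  >  k=1
[3,4] (S/(S\NP))\PP  lex  "near"
[0,4] S/(S\NP)  <  k=3
[4,5] PP  lex  "this"
[5,6] NP\PP  lex  "park"
[4,6] NP  <  k=5
[6,7] (S\NP)\NP  lex  "here"
[4,7] S\NP  <  k=6
[0,7] S  >  k=4

[0,7] S   >
  [0,4] S/(S\NP)   <
    [0,3] PP   >
      [0,1] PP/(PP\S)   >T
        [0,1] "sent" : S
      [1,3] PP\S   <
        [1,2] "no" : N
        [2,3] "dog" : (PP\S)\N
    [3,4] "near" : (S/(S\NP))\PP
  [4,7] S\NP   <
    [4,6] NP   <
      [4,5] "this" : PP
      [5,6] "park" : NP\PP
    [6,7] "here" : (S\NP)\NP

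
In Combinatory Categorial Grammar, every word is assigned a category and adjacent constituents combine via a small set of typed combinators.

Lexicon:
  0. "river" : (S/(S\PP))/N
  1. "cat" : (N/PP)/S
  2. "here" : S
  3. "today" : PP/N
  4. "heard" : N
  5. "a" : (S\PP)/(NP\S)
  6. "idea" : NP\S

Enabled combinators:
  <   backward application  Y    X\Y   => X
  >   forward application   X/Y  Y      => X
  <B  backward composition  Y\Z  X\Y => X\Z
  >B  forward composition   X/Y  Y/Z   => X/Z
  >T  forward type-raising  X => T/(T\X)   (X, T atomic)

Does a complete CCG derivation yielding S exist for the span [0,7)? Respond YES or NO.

YES

[0,7] S   >
  [0,5] S/(S\PP)   >
    [0,1] "river" : (S/(S\PP))/N
    [1,5] N   >
      [1,3] N/PP   >
        [1,2] "cat" : (N/PP)/S
        [2,3] "here" : S
      [3,5] PP   >
        [3,4] "today" : PP/N
        [4,5] "heard" : N
  [5,7] S\PP   >
    [5,6] "a" : (S\PP)/(NP\S)
    [6,7] "idea" : NP\S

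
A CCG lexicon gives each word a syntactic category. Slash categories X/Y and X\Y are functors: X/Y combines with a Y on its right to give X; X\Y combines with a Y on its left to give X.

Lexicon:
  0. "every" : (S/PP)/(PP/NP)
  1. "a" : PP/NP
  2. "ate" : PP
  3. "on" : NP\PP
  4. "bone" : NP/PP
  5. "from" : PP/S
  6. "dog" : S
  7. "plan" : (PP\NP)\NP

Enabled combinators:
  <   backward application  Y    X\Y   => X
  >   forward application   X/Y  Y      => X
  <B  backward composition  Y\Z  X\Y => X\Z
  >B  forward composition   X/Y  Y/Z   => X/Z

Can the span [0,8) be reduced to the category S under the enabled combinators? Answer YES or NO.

[0,8] S   >
  [0,2] S/PP   >
    [0,1] "every" : (S/PP)/(PP/NP)
    [1,2] "a" : PP/NP
  [2,8] PP   <
    [2,4] NP   <
      [2,3] "ate" : PP
      [3,4] "on" : NP\PP
    [4,8] PP\NP   <
      [4,7] NP   >
        [4,6] NP/S   >B
          [4,5] "bone" : NP/PP
          [5,6] "from" : PP/S
        [6,7] "dog" : S
      [7,8] "plan" : (PP\NP)\NP

YES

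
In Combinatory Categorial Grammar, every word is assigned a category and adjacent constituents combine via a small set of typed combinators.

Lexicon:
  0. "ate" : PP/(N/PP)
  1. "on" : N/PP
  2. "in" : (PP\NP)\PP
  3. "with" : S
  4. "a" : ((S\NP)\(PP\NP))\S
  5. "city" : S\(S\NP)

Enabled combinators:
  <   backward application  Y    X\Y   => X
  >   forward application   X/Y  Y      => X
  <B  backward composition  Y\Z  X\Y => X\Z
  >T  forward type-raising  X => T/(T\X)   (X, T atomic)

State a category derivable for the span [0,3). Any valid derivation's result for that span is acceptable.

PP\NP

[0,6] S   <
  [0,5] S\NP   <
    [0,3] PP\NP   <
      [0,2] PP   >
        [0,1] "ate" : PP/(N/PP)
        [1,2] "on" : N/PP
      [2,3] "in" : (PP\NP)\PP
    [3,5] (S\NP)\(PP\NP)   <
      [3,4] "with" : S
      [4,5] "a" : ((S\NP)\(PP\NP))\S
  [5,6] "city" : S\(S\NP)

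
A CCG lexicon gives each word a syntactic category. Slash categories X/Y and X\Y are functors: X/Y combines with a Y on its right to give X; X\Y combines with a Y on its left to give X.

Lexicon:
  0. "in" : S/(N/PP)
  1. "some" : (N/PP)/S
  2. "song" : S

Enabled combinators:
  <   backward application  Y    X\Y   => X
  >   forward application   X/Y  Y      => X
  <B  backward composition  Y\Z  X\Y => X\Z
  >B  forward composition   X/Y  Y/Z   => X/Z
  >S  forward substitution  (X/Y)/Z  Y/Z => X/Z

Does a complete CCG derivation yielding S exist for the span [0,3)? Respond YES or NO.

[0,3] S   >
  [0,1] "in" : S/(N/PP)
  [1,3] N/PP   >
    [1,2] "some" : (N/PP)/S
    [2,3] "song" : S

YES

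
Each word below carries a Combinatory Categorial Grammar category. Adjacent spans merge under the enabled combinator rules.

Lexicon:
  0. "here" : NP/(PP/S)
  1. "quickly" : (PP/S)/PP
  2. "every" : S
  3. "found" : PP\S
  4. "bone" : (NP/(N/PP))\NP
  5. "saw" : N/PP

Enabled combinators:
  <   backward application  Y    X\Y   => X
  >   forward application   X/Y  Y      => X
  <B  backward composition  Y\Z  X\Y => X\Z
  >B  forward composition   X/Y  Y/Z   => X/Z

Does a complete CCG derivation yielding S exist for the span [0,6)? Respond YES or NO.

NO

NP/(PP/S) (PP/S)/PP S PP\S (NP/(N/PP))\NP N/PP
CKY chart[0,6] = {NP}; S ∉ chart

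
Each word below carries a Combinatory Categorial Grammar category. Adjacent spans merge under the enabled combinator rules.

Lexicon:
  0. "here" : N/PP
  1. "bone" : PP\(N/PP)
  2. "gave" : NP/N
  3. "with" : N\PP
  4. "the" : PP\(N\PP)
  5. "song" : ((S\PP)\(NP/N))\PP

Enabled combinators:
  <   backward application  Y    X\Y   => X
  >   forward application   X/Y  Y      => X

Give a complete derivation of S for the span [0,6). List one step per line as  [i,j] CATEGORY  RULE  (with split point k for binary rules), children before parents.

[0,1] N/PP  lex  "here"
[1,2] PP\(N/PP)  lex  "bone"
[0,2] PP  <  k=1
[2,3] NP/N  lex  "gave"
[3,4] N\PP  lex  "with"
[4,5] PP\(N\PP)  lex  "the"
[3,5] PP  <  k=4
[5,6] ((S\PP)\(NP/N))\PP  lex  "song"
[3,6] (S\PP)\(NP/N)  <  k=5
[2,6] S\PP  <  k=3
[0,6] S  <  k=2

[0,6] S   <
  [0,2] PP   <
    [0,1] "here" : N/PP
    [1,2] "bone" : PP\(N/PP)
  [2,6] S\PP   <
    [2,3] "gave" : NP/N
    [3,6] (S\PP)\(NP/N)   <
      [3,5] PP   <
        [3,4] "with" : N\PP
        [4,5] "the" : PP\(N\PP)
      [5,6] "song" : ((S\PP)\(NP/N))\PP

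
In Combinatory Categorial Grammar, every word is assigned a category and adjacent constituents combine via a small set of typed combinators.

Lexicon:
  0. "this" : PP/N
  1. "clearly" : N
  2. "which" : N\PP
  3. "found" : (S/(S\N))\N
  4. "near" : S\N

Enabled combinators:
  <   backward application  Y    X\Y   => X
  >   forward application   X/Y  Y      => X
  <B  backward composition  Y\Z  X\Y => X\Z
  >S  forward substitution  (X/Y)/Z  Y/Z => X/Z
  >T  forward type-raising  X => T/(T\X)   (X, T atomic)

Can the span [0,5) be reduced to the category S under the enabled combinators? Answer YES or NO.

YES

[0,5] S   >
  [0,4] S/(S\N)   <
    [0,3] N   <
      [0,2] PP   >
        [0,1] "this" : PP/N
        [1,2] "clearly" : N
      [2,3] "which" : N\PP
    [3,4] "found" : (S/(S\N))\N
  [4,5] "near" : S\N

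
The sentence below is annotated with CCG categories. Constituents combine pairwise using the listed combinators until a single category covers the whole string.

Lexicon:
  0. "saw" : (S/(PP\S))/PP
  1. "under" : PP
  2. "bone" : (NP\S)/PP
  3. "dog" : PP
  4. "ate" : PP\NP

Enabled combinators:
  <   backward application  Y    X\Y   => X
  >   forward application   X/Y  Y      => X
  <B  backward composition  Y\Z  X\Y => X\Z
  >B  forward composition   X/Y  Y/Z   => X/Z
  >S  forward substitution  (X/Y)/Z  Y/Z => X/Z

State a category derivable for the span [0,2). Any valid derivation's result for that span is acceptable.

[0,5] S   >
  [0,2] S/(PP\S)   >
    [0,1] "saw" : (S/(PP\S))/PP
    [1,2] "under" : PP
  [2,5] PP\S   <B
    [2,4] NP\S   >
      [2,3] "bone" : (NP\S)/PP
      [3,4] "dog" : PP
    [4,5] "ate" : PP\NP

S/(PP\S)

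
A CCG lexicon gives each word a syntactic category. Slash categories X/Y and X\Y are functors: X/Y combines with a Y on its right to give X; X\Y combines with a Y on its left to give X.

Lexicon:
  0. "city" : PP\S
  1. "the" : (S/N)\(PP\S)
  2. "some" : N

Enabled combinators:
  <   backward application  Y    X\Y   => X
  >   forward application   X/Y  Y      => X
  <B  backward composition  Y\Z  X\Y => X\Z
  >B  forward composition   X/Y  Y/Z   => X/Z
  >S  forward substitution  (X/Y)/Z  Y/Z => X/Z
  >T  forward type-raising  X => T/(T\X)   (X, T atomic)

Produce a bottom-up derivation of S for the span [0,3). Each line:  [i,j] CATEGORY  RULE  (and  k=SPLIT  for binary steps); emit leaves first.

[0,1] PP\S  lex  "city"
[1,2] (S/N)\(PP\S)  lex  "the"
[0,2] S/N  <  k=1
[2,3] N  lex  "some"
[0,3] S  >  k=2

[0,3] S   >
  [0,2] S/N   <
    [0,1] "city" : PP\S
    [1,2] "the" : (S/N)\(PP\S)
  [2,3] "some" : N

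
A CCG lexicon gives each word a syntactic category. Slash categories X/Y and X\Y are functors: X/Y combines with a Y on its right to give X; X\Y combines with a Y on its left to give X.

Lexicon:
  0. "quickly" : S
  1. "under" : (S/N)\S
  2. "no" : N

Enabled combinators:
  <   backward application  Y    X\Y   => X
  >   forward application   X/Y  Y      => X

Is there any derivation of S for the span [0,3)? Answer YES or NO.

YES

[0,3] S   >
  [0,2] S/N   <
    [0,1] "quickly" : S
    [1,2] "under" : (S/N)\S
  [2,3] "no" : N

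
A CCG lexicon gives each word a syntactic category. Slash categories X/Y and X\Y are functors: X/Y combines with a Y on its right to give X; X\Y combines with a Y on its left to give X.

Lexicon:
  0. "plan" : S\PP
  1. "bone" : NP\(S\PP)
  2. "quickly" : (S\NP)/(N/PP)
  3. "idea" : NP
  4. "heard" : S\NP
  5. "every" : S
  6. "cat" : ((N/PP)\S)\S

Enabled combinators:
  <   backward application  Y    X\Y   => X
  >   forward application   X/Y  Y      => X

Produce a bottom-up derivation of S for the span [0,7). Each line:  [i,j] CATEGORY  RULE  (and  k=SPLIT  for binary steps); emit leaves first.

[0,7] S   <
  [0,2] NP   <
    [0,1] "plan" : S\PP
    [1,2] "bone" : NP\(S\PP)
  [2,7] S\NP   >
    [2,3] "quickly" : (S\NP)/(N/PP)
    [3,7] N/PP   <
      [3,5] S   <
        [3,4] "idea" : NP
        [4,5] "heard" : S\NP
      [5,7] (N/PP)\S   <
        [5,6] "every" : S
        [6,7] "cat" : ((N/PP)\S)\S

[0,1] S\PP  lex  "plan"
[1,2] NP\(S\PP)  lex  "bone"
[0,2] NP  <  k=1
[2,3] (S\NP)/(N/PP)  lex  "quickly"
[3,4] NP  lex  "idea"
[4,5] S\NP  lex  "heard"
[3,5] S  <  k=4
[5,6] S  lex  "every"
[6,7] ((N/PP)\S)\S  lex  "cat"
[5,7] (N/PP)\S  <  k=6
[3,7] N/PP  <  k=5
[2,7] S\NP  >  k=3
[0,7] S  <  k=2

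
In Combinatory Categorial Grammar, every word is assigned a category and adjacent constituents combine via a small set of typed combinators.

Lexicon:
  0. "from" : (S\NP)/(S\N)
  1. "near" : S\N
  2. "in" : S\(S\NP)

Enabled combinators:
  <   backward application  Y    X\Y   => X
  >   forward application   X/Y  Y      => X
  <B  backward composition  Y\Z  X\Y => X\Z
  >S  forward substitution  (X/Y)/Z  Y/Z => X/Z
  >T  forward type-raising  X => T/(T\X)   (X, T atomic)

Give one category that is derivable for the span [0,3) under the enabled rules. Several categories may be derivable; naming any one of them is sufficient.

S

[0,3] S   <
  [0,2] S\NP   >
    [0,1] "from" : (S\NP)/(S\N)
    [1,2] "near" : S\N
  [2,3] "in" : S\(S\NP)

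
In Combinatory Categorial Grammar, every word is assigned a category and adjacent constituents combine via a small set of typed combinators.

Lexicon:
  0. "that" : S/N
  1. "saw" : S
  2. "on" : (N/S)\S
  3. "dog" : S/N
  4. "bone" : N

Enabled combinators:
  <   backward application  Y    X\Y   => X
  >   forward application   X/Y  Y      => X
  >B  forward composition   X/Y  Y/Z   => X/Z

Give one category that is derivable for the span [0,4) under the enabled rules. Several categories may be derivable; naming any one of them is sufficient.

S/N

[0,5] S   >
  [0,4] S/N   >B
    [0,1] "that" : S/N
    [1,4] N/N   >B
      [1,3] N/S   <
        [1,2] "saw" : S
        [2,3] "on" : (N/S)\S
      [3,4] "dog" : S/N
  [4,5] "bone" : N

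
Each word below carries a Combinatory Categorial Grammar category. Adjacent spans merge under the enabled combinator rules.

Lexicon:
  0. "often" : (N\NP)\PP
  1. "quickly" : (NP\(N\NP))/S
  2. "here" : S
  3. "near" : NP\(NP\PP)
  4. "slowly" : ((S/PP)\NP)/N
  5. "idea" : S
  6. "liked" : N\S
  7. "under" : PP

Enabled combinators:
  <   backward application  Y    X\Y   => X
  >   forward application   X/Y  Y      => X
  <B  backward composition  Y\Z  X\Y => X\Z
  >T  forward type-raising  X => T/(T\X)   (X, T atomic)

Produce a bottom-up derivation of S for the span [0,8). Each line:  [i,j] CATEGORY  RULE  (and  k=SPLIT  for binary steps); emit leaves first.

[0,1] (N\NP)\PP  lex  "often"
[1,2] (NP\(N\NP))/S  lex  "quickly"
[2,3] S  lex  "here"
[1,3] NP\(N\NP)  >  k=2
[0,3] NP\PP  <B  k=1
[3,4] NP\(NP\PP)  lex  "near"
[0,4] NP  <  k=3
[4,5] ((S/PP)\NP)/N  lex  "slowly"
[5,6] S  lex  "idea"
[5,6] N/(N\S)  >T
[6,7] N\S  lex  "liked"
[5,7] N  >  k=6
[4,7] (S/PP)\NP  >  k=5
[0,7] S/PP  <  k=4
[7,8] PP  lex  "under"
[0,8] S  >  k=7

[0,8] S   >
  [0,7] S/PP   <
    [0,4] NP   <
      [0,3] NP\PP   <B
        [0,1] "often" : (N\NP)\PP
        [1,3] NP\(N\NP)   >
          [1,2] "quickly" : (NP\(N\NP))/S
          [2,3] "here" : S
      [3,4] "near" : NP\(NP\PP)
    [4,7] (S/PP)\NP   >
      [4,5] "slowly" : ((S/PP)\NP)/N
      [5,7] N   >
        [5,6] N/(N\S)   >T
          [5,6] "idea" : S
        [6,7] "liked" : N\S
  [7,8] "under" : PP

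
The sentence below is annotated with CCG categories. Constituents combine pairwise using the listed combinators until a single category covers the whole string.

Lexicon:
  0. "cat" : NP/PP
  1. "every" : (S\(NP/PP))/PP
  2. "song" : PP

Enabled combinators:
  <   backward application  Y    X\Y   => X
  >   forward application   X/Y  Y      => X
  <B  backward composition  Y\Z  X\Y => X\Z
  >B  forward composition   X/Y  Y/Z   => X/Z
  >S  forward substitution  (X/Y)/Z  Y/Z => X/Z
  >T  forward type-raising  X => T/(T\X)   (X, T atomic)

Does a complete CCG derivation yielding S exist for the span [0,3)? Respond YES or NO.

YES

[0,3] S   <
  [0,1] "cat" : NP/PP
  [1,3] S\(NP/PP)   >
    [1,2] "every" : (S\(NP/PP))/PP
    [2,3] "song" : PP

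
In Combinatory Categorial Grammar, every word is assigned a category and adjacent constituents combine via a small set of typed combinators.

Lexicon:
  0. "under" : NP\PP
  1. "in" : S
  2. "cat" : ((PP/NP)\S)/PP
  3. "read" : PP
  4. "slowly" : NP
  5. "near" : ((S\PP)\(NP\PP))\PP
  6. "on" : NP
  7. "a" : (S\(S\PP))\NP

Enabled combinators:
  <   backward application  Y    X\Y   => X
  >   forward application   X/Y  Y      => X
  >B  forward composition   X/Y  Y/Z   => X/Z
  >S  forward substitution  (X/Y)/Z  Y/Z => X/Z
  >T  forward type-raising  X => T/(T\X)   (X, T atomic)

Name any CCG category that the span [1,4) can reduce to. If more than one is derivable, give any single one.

PP/NP

[0,8] S   <
  [0,6] S\PP   <
    [0,1] "under" : NP\PP
    [1,6] (S\PP)\(NP\PP)   <
      [1,5] PP   >
        [1,4] PP/NP   <
          [1,2] "in" : S
          [2,4] (PP/NP)\S   >
            [2,3] "cat" : ((PP/NP)\S)/PP
            [3,4] "read" : PP
        [4,5] "slowly" : NP
      [5,6] "near" : ((S\PP)\(NP\PP))\PP
  [6,8] S\(S\PP)   <
    [6,7] "on" : NP
    [7,8] "a" : (S\(S\PP))\NP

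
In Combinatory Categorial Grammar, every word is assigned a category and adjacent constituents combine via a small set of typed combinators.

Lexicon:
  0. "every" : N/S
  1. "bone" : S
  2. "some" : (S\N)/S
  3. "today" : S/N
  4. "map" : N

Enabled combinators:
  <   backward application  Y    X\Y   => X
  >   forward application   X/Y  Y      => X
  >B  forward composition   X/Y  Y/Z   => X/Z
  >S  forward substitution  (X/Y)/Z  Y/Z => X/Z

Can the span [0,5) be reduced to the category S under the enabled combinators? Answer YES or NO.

[0,5] S   <
  [0,2] N   >
    [0,1] "every" : N/S
    [1,2] "bone" : S
  [2,5] S\N   >
    [2,3] "some" : (S\N)/S
    [3,5] S   >
      [3,4] "today" : S/N
      [4,5] "map" : N

YES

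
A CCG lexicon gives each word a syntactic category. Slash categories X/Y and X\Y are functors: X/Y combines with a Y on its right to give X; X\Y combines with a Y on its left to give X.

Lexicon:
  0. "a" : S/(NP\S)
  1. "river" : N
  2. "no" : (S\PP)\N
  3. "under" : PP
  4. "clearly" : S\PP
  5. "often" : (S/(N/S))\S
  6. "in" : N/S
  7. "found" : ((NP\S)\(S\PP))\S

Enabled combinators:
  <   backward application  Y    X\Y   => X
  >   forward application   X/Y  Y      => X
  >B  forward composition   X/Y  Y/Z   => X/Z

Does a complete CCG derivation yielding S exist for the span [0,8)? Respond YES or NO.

YES

[0,8] S   >
  [0,1] "a" : S/(NP\S)
  [1,8] NP\S   <
    [1,3] S\PP   <
      [1,2] "river" : N
      [2,3] "no" : (S\PP)\N
    [3,8] (NP\S)\(S\PP)   <
      [3,7] S   >
        [3,6] S/(N/S)   <
          [3,5] S   <
            [3,4] "under" : PP
            [4,5] "clearly" : S\PP
          [5,6] "often" : (S/(N/S))\S
        [6,7] "in" : N/S
      [7,8] "found" : ((NP\S)\(S\PP))\S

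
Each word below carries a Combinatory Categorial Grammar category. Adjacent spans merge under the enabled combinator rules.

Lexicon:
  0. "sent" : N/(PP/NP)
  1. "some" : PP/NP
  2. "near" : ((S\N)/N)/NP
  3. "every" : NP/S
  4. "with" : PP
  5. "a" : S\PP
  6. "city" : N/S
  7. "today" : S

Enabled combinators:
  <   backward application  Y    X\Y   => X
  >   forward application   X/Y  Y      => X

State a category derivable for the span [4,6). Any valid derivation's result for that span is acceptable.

[0,8] S   <
  [0,2] N   >
    [0,1] "sent" : N/(PP/NP)
    [1,2] "some" : PP/NP
  [2,8] S\N   >
    [2,6] (S\N)/N   >
      [2,3] "near" : ((S\N)/N)/NP
      [3,6] NP   >
        [3,4] "every" : NP/S
        [4,6] S   <
          [4,5] "with" : PP
          [5,6] "a" : S\PP
    [6,8] N   >
      [6,7] "city" : N/S
      [7,8] "today" : S

S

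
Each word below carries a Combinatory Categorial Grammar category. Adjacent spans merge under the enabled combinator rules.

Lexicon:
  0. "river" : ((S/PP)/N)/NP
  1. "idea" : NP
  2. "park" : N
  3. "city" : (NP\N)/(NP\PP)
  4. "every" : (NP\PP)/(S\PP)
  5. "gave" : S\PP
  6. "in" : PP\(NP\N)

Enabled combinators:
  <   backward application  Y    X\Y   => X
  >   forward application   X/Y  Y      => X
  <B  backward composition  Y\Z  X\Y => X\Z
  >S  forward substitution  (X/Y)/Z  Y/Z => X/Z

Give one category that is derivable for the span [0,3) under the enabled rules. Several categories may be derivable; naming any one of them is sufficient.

[0,7] S   >
  [0,3] S/PP   >
    [0,2] (S/PP)/N   >
      [0,1] "river" : ((S/PP)/N)/NP
      [1,2] "idea" : NP
    [2,3] "park" : N
  [3,7] PP   <
    [3,6] NP\N   >
      [3,4] "city" : (NP\N)/(NP\PP)
      [4,6] NP\PP   >
        [4,5] "every" : (NP\PP)/(S\PP)
        [5,6] "gave" : S\PP
    [6,7] "in" : PP\(NP\N)

S/PP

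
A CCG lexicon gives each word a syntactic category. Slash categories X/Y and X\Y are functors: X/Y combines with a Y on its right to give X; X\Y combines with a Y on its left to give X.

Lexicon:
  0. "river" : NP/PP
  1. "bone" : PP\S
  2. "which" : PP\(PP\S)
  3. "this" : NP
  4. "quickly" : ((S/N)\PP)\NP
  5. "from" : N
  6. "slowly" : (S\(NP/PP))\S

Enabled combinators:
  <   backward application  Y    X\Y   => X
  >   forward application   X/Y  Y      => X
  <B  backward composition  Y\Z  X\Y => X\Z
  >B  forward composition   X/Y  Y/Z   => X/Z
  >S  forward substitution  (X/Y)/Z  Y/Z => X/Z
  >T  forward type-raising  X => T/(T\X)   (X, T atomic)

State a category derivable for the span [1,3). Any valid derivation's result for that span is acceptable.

PP

[0,7] S   <
  [0,1] "river" : NP/PP
  [1,7] S\(NP/PP)   <
    [1,6] S   >
      [1,5] S/N   <
        [1,3] PP   <
          [1,2] "bone" : PP\S
          [2,3] "which" : PP\(PP\S)
        [3,5] (S/N)\PP   <
          [3,4] "this" : NP
          [4,5] "quickly" : ((S/N)\PP)\NP
      [5,6] "from" : N
    [6,7] "slowly" : (S\(NP/PP))\S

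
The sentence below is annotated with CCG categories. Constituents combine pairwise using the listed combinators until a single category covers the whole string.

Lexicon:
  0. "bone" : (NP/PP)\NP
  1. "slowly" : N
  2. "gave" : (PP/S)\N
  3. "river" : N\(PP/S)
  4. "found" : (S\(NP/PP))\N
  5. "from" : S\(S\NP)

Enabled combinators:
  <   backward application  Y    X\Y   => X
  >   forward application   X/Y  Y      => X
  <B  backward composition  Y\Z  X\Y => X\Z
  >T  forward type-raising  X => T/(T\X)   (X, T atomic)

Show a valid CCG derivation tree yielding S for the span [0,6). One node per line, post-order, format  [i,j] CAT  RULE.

[0,6] S   <
  [0,5] S\NP   <B
    [0,1] "bone" : (NP/PP)\NP
    [1,5] S\(NP/PP)   <
      [1,4] N   <
        [1,3] PP/S   <
          [1,2] "slowly" : N
          [2,3] "gave" : (PP/S)\N
        [3,4] "river" : N\(PP/S)
      [4,5] "found" : (S\(NP/PP))\N
  [5,6] "from" : S\(S\NP)

[0,1] (NP/PP)\NP  lex  "bone"
[1,2] N  lex  "slowly"
[2,3] (PP/S)\N  lex  "gave"
[1,3] PP/S  <  k=2
[3,4] N\(PP/S)  lex  "river"
[1,4] N  <  k=3
[4,5] (S\(NP/PP))\N  lex  "found"
[1,5] S\(NP/PP)  <  k=4
[0,5] S\NP  <B  k=1
[5,6] S\(S\NP)  lex  "from"
[0,6] S  <  k=5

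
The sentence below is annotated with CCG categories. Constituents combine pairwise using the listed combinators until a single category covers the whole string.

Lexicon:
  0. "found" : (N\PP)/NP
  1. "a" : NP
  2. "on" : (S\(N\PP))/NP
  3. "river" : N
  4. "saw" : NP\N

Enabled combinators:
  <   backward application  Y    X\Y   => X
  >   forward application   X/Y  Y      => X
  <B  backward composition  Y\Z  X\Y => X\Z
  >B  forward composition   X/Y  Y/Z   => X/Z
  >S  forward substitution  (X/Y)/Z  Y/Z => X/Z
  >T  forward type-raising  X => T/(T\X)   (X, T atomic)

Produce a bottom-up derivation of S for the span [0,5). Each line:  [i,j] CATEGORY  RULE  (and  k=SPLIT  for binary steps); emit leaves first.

[0,5] S   <
  [0,2] N\PP   >
    [0,1] "found" : (N\PP)/NP
    [1,2] "a" : NP
  [2,5] S\(N\PP)   >
    [2,3] "on" : (S\(N\PP))/NP
    [3,5] NP   >
      [3,4] NP/(NP\N)   >T
        [3,4] "river" : N
      [4,5] "saw" : NP\N

[0,1] (N\PP)/NP  lex  "found"
[1,2] NP  lex  "a"
[0,2] N\PP  >  k=1
[2,3] (S\(N\PP))/NP  lex  "on"
[3,4] N  lex  "river"
[3,4] NP/(NP\N)  >T
[4,5] NP\N  lex  "saw"
[3,5] NP  >  k=4
[2,5] S\(N\PP)  >  k=3
[0,5] S  <  k=2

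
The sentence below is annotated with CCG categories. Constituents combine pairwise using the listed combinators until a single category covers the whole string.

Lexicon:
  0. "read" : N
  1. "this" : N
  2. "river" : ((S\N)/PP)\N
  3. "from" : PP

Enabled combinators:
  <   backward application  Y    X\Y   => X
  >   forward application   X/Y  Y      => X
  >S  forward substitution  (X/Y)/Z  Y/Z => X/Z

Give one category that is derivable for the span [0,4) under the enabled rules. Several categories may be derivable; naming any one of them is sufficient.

S

[0,4] S   <
  [0,1] "read" : N
  [1,4] S\N   >
    [1,3] (S\N)/PP   <
      [1,2] "this" : N
      [2,3] "river" : ((S\N)/PP)\N
    [3,4] "from" : PP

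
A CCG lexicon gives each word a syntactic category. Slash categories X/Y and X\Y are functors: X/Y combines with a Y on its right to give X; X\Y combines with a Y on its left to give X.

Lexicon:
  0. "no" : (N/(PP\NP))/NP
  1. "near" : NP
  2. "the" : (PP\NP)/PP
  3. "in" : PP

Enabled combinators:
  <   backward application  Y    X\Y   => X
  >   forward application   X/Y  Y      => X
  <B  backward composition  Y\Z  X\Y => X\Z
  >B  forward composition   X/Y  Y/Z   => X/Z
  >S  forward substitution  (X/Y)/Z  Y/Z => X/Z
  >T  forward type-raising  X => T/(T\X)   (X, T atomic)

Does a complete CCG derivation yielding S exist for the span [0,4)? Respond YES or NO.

NO

(N/(PP\NP))/NP NP (PP\NP)/PP PP
CKY chart[0,4] = {(N/(PP\NP))/(NP\PP), N, N/(N\N), N/(PP\PP), NP/(NP\N), PP/(PP\N), S/(S\N)}; S ∉ chart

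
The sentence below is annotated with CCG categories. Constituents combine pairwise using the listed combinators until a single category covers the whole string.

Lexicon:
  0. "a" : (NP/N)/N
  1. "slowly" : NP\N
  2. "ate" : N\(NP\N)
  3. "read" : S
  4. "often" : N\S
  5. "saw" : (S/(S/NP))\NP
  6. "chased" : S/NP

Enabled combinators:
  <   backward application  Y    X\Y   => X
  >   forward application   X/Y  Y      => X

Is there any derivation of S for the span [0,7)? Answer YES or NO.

YES

[0,7] S   >
  [0,6] S/(S/NP)   <
    [0,5] NP   >
      [0,3] NP/N   >
        [0,1] "a" : (NP/N)/N
        [1,3] N   <
          [1,2] "slowly" : NP\N
          [2,3] "ate" : N\(NP\N)
      [3,5] N   <
        [3,4] "read" : S
        [4,5] "often" : N\S
    [5,6] "saw" : (S/(S/NP))\NP
  [6,7] "chased" : S/NP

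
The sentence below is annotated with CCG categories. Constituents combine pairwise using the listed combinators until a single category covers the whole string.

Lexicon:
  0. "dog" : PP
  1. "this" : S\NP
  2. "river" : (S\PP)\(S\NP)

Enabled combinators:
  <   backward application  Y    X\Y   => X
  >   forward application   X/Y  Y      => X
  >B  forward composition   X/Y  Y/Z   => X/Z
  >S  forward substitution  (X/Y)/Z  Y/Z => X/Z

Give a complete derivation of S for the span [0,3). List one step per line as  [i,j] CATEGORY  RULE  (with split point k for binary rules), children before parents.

[0,1] PP  lex  "dog"
[1,2] S\NP  lex  "this"
[2,3] (S\PP)\(S\NP)  lex  "river"
[1,3] S\PP  <  k=2
[0,3] S  <  k=1

[0,3] S   <
  [0,1] "dog" : PP
  [1,3] S\PP   <
    [1,2] "this" : S\NP
    [2,3] "river" : (S\PP)\(S\NP)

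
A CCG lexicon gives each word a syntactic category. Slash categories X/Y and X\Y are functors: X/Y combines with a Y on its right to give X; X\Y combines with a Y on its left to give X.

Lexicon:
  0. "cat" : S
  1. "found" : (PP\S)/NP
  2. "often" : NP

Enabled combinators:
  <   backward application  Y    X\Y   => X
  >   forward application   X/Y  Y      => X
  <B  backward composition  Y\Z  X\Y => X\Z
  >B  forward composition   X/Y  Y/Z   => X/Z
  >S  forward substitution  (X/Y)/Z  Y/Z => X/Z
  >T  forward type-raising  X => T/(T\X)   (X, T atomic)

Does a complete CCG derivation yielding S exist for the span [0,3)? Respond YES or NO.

S (PP\S)/NP NP
CKY chart[0,3] = {N/(N\PP), NP/(NP\PP), PP, PP/(NP\NP), PP/(PP\PP), S/(S\PP)}; S ∉ chart

NO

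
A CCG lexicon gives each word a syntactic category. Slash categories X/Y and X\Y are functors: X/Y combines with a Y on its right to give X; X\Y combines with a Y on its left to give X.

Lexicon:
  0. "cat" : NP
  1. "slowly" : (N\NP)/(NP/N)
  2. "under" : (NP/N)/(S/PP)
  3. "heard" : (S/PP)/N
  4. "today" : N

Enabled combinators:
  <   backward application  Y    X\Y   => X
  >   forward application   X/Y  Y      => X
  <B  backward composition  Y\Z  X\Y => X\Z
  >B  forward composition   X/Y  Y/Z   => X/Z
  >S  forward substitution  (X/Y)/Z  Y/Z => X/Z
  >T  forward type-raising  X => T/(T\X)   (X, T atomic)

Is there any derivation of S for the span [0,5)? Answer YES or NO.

NP (N\NP)/(NP/N) (NP/N)/(S/PP) (S/PP)/N N
CKY chart[0,5] = {N, N/(N\N), NP/(NP\N), PP/(PP\N), S/(S\N)}; S ∉ chart

NO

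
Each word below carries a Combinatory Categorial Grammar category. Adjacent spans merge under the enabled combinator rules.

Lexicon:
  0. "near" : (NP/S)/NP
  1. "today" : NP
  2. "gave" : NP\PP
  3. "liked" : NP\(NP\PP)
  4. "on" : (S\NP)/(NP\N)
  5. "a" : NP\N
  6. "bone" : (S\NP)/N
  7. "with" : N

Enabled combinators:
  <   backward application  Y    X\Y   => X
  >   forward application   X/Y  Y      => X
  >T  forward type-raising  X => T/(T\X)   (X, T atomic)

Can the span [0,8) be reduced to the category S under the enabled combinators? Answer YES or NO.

[0,8] S   <
  [0,6] NP   >
    [0,2] NP/S   >
      [0,1] "near" : (NP/S)/NP
      [1,2] "today" : NP
    [2,6] S   <
      [2,4] NP   <
        [2,3] "gave" : NP\PP
        [3,4] "liked" : NP\(NP\PP)
      [4,6] S\NP   >
        [4,5] "on" : (S\NP)/(NP\N)
        [5,6] "a" : NP\N
  [6,8] S\NP   >
    [6,7] "bone" : (S\NP)/N
    [7,8] "with" : N

YES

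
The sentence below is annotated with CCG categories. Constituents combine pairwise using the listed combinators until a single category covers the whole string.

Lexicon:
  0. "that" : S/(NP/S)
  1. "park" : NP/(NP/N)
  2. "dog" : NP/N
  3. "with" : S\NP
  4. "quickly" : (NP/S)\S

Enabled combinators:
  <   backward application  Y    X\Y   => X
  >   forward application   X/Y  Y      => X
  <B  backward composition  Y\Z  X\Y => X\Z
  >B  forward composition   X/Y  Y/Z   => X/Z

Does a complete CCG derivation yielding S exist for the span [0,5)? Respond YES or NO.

YES

[0,5] S   >
  [0,1] "that" : S/(NP/S)
  [1,5] NP/S   <
    [1,4] S   <
      [1,3] NP   >
        [1,2] "park" : NP/(NP/N)
        [2,3] "dog" : NP/N
      [3,4] "with" : S\NP
    [4,5] "quickly" : (NP/S)\S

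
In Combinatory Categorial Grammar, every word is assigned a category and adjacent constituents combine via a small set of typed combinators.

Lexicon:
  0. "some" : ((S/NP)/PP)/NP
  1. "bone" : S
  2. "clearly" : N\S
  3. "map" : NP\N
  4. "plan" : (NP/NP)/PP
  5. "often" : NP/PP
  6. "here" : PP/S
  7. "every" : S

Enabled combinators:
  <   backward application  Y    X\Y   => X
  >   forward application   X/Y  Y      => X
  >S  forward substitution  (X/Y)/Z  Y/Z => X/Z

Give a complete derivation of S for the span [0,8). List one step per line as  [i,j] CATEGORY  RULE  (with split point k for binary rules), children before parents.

[0,1] ((S/NP)/PP)/NP  lex  "some"
[1,2] S  lex  "bone"
[2,3] N\S  lex  "clearly"
[1,3] N  <  k=2
[3,4] NP\N  lex  "map"
[1,4] NP  <  k=3
[0,4] (S/NP)/PP  >  k=1
[4,5] (NP/NP)/PP  lex  "plan"
[5,6] NP/PP  lex  "often"
[4,6] NP/PP  >S  k=5
[0,6] S/PP  >S  k=4
[6,7] PP/S  lex  "here"
[7,8] S  lex  "every"
[6,8] PP  >  k=7
[0,8] S  >  k=6

[0,8] S   >
  [0,6] S/PP   >S
    [0,4] (S/NP)/PP   >
      [0,1] "some" : ((S/NP)/PP)/NP
      [1,4] NP   <
        [1,3] N   <
          [1,2] "bone" : S
          [2,3] "clearly" : N\S
        [3,4] "map" : NP\N
    [4,6] NP/PP   >S
      [4,5] "plan" : (NP/NP)/PP
      [5,6] "often" : NP/PP
  [6,8] PP   >
    [6,7] "here" : PP/S
    [7,8] "every" : S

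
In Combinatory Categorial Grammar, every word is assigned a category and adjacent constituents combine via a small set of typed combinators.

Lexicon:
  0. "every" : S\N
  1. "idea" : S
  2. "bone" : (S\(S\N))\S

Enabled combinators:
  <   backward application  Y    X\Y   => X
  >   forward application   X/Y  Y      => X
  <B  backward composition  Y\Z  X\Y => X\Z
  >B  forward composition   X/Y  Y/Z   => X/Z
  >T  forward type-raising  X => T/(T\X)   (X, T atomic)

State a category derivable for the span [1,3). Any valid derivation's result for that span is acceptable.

S\(S\N)

[0,3] S   <
  [0,1] "every" : S\N
  [1,3] S\(S\N)   <
    [1,2] "idea" : S
    [2,3] "bone" : (S\(S\N))\S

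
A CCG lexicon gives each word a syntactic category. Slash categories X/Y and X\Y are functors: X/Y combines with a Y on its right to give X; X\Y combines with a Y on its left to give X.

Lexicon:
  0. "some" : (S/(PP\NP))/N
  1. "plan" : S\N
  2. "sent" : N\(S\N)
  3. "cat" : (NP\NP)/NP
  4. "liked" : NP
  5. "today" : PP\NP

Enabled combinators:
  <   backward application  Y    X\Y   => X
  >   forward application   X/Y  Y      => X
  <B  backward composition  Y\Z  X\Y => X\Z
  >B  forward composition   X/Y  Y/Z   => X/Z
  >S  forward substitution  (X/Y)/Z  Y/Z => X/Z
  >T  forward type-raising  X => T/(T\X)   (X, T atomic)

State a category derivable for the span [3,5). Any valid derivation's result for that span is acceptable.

NP\NP

[0,6] S   >
  [0,3] S/(PP\NP)   >
    [0,1] "some" : (S/(PP\NP))/N
    [1,3] N   <
      [1,2] "plan" : S\N
      [2,3] "sent" : N\(S\N)
  [3,6] PP\NP   <B
    [3,5] NP\NP   >
      [3,4] "cat" : (NP\NP)/NP
      [4,5] "liked" : NP
    [5,6] "today" : PP\NP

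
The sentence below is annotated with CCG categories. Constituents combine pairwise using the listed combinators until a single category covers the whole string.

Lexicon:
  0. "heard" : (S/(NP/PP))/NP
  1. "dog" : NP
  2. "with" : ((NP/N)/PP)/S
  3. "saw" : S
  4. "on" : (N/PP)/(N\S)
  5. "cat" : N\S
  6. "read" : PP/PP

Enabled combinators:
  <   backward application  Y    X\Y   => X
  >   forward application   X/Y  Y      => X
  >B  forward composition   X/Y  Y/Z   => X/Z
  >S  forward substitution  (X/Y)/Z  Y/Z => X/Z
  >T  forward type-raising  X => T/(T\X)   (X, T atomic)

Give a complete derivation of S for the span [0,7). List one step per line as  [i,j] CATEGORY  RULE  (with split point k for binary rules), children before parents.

[0,7] S   >
  [0,2] S/(NP/PP)   >
    [0,1] "heard" : (S/(NP/PP))/NP
    [1,2] "dog" : NP
  [2,7] NP/PP   >S
    [2,4] (NP/N)/PP   >
      [2,3] "with" : ((NP/N)/PP)/S
      [3,4] "saw" : S
    [4,7] N/PP   >B
      [4,6] N/PP   >
        [4,5] "on" : (N/PP)/(N\S)
        [5,6] "cat" : N\S
      [6,7] "read" : PP/PP

[0,1] (S/(NP/PP))/NP  lex  "heard"
[1,2] NP  lex  "dog"
[0,2] S/(NP/PP)  >  k=1
[2,3] ((NP/N)/PP)/S  lex  "with"
[3,4] S  lex  "saw"
[2,4] (NP/N)/PP  >  k=3
[4,5] (N/PP)/(N\S)  lex  "on"
[5,6] N\S  lex  "cat"
[4,6] N/PP  >  k=5
[6,7] PP/PP  lex  "read"
[4,7] N/PP  >B  k=6
[2,7] NP/PP  >S  k=4
[0,7] S  >  k=2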